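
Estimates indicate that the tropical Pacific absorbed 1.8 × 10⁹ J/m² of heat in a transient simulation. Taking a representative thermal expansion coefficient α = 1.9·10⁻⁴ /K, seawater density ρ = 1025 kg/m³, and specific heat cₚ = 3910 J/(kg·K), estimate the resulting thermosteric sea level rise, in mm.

Δh = αQ/(ρcₚ) = 1.9×10⁻⁴ × 1.8×10⁹ / (1025 × 3910) ≈ 0.085335 m

85.3 mm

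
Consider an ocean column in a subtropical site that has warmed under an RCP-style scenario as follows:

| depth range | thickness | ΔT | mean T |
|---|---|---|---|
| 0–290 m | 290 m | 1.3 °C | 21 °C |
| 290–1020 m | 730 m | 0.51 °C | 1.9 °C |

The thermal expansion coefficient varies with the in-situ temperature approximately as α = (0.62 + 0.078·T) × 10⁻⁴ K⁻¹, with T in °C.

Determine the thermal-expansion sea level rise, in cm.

11.4 cm of thermosteric rise

Layer 1: α = (0.62 + 0.078×21)×10⁻⁴ = 2.258×10⁻⁴ K⁻¹
Layer 2: α = (0.62 + 0.078×1.9)×10⁻⁴ = 0.7682×10⁻⁴ K⁻¹
290 × 1.3 × 2.258×10⁻⁴ = 0.0851266 m
Layer 2: 0.7682×10⁻⁴ × 0.51 × 730 = 0.028600086 m
Δh = 0.0851266 + 0.028600086 = 0.113726686 m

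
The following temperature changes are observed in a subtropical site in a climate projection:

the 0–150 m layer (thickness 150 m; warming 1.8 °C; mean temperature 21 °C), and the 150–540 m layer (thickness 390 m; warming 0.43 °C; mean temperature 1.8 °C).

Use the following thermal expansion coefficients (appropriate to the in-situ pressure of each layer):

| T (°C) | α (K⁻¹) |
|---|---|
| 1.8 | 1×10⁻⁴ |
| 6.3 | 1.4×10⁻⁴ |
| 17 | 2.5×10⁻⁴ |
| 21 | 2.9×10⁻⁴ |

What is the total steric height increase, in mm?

95.1 mm of thermosteric rise

Layer 1 at 21 °C → α = 2.9×10⁻⁴ K⁻¹
Layer 2 at 1.8 °C → α = 1×10⁻⁴ K⁻¹
0–150 m: 1.8 × 2.9×10⁻⁴ × 150 = 0.07830 m
390 × 1×10⁻⁴ × 0.43 = 0.01677 m
Δh = 0.07830 + 0.01677 = 0.09507 m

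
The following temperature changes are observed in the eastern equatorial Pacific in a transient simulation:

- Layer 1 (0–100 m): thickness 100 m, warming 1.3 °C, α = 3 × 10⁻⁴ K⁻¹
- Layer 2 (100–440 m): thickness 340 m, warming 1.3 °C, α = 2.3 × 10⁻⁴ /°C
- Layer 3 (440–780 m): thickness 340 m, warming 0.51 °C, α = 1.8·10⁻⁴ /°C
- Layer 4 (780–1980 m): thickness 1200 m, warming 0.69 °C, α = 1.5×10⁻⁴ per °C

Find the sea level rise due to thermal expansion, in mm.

300 mm

Layer 1: 3×10⁻⁴ × 100 × 1.3 = 0.03900 m
Layer 2: 1.3 × 340 × 2.3×10⁻⁴ = 0.10166 m
Layer 3: 0.51 × 340 × 1.8×10⁻⁴ = 0.031212 m
780–1980 m: 0.69 × 1.5×10⁻⁴ × 1200 = 0.12420 m
Δh = 0.03900 + 0.10166 + 0.031212 + 0.12420 = 0.296072 m ≈ 300 mm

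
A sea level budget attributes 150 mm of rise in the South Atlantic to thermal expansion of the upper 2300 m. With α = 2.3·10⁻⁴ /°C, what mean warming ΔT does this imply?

ΔT = Δh/(αH) = 0.15 / (2.3×10⁻⁴ × 2300) ≈ 0.2836 °C

0.284 °C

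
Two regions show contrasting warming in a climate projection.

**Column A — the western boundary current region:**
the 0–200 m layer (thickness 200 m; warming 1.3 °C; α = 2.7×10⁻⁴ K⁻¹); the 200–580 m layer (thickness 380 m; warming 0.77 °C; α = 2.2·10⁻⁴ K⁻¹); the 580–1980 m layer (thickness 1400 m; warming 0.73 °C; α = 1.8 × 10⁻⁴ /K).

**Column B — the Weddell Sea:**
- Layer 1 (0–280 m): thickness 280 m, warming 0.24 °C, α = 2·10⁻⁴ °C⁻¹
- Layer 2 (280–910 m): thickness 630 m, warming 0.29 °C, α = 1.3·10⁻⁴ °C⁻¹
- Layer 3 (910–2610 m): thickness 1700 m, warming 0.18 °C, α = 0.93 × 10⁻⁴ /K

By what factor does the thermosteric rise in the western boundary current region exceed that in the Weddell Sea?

4.85

A Layer 1: 1.3 × 2.7×10⁻⁴ × 200 = 0.07020 m
A 200–580 m: 380 × 0.77 × 2.2×10⁻⁴ = 0.064372 m
A 580–1980 m: 1.8×10⁻⁴ × 1400 × 0.73 = 0.18396 m
A total: 0.318532 m
B 0–280 m: 0.24 × 280 × 2×10⁻⁴ = 0.01344 m
B 280–910 m: 630 × 0.29 × 1.3×10⁻⁴ = 0.023751 m
B Layer 3: 0.18 × 0.93×10⁻⁴ × 1700 = 0.028458 m
B total: 0.065649 m
Ratio: 0.318532 / 0.065649 ≈ 4.852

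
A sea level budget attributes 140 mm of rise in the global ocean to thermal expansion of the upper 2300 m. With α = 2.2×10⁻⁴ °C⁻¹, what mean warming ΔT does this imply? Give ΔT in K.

0.277 K

ΔT = Δh/(αH) = 0.14 / (2.2×10⁻⁴ × 2300) ≈ 0.2767 K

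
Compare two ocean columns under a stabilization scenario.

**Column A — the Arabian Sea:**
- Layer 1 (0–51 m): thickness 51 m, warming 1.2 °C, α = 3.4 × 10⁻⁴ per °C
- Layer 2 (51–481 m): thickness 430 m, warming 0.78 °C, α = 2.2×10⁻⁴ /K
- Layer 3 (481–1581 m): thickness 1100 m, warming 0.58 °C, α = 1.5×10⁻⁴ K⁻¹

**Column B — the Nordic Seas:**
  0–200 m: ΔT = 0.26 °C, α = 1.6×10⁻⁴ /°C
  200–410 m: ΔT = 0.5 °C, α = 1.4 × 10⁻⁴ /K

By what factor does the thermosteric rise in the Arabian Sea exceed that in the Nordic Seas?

A Layer 1: 3.4×10⁻⁴ × 1.2 × 51 = 0.020808 m
A 2.2×10⁻⁴ × 0.78 × 430 = 0.073788 m
A 481–1581 m: 0.58 × 1.5×10⁻⁴ × 1100 = 0.09570 m
A total: 0.190296 m
B 1.6×10⁻⁴ × 0.26 × 200 = 0.00832 m
B 210 × 1.4×10⁻⁴ × 0.5 = 0.01470 m
B total: 0.02302 m
Ratio: 0.190296 / 0.02302 ≈ 8.267

8.3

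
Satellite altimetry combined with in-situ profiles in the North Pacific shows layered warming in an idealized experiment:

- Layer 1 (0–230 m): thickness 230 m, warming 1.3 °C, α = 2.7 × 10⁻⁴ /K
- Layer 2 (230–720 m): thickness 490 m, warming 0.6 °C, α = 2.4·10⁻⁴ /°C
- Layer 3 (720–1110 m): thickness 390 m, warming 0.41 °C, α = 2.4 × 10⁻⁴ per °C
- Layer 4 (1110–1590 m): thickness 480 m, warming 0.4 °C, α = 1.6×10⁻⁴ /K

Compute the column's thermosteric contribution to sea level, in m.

Layer 1: 1.3 × 2.7×10⁻⁴ × 230 = 0.08073 m
490 × 0.6 × 2.4×10⁻⁴ = 0.07056 m
720–1110 m: 0.41 × 2.4×10⁻⁴ × 390 = 0.038376 m
0.4 × 1.6×10⁻⁴ × 480 = 0.03072 m
Δh = 0.08073 + 0.07056 + 0.038376 + 0.03072 = 0.220386 m ≈ 0.220 m

Δh ≈ 0.220 m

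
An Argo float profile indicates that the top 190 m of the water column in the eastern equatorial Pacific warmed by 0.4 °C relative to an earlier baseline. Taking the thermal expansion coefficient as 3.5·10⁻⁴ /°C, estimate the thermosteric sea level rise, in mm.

26.6 mm

Δh = αΔT·H = 3.5×10⁻⁴ × 0.4 × 190 = 0.02660 m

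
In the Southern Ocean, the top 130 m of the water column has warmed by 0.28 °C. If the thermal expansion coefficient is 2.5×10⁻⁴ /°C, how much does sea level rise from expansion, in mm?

about 9.10 mm

Δh = αΔT·H = 2.5×10⁻⁴ × 0.28 × 130 = 0.00910 m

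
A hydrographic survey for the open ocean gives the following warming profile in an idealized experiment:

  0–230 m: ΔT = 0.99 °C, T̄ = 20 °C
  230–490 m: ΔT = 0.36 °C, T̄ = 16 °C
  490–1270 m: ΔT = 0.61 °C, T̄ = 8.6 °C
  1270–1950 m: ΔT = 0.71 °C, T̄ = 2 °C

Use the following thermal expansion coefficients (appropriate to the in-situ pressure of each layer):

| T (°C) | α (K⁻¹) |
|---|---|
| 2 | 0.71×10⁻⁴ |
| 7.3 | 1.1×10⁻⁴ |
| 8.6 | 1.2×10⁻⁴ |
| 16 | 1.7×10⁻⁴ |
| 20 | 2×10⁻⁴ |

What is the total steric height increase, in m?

0.153 m of thermosteric rise

Layer 1 at 20 °C → α = 2×10⁻⁴ K⁻¹
Layer 2 at 16 °C → α = 1.7×10⁻⁴ K⁻¹
Layer 3 at 8.6 °C → α = 1.2×10⁻⁴ K⁻¹
Layer 4 at 2 °C → α = 0.71×10⁻⁴ K⁻¹
0.99 × 2×10⁻⁴ × 230 = 0.04554 m
230–490 m: 0.36 × 260 × 1.7×10⁻⁴ = 0.015912 m
1.2×10⁻⁴ × 780 × 0.61 = 0.057096 m
0.71 × 680 × 0.71×10⁻⁴ = 0.0342788 m
Δh = 0.04554 + 0.015912 + 0.057096 + 0.0342788 = 0.1528268 m ≈ 0.153 m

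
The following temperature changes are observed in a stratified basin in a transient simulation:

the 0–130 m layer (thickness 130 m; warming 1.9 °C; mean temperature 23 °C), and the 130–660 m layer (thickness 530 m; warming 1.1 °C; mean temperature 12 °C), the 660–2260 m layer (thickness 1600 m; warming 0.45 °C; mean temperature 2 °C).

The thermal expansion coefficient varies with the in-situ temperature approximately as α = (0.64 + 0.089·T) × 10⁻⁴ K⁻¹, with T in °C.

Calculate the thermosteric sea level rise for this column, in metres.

0.225 m of thermosteric rise

Layer 1: α = (0.64 + 0.089×23)×10⁻⁴ = 2.687×10⁻⁴ K⁻¹
Layer 2: α = (0.64 + 0.089×12)×10⁻⁴ = 1.708×10⁻⁴ K⁻¹
Layer 3: α = (0.64 + 0.089×2)×10⁻⁴ = 0.818×10⁻⁴ K⁻¹
2.687×10⁻⁴ × 1.9 × 130 = 0.0663689 m
130–660 m: 530 × 1.1 × 1.708×10⁻⁴ = 0.0995764 m
1600 × 0.818×10⁻⁴ × 0.45 = 0.058896 m
Δh = 0.0663689 + 0.0995764 + 0.058896 = 0.2248413 m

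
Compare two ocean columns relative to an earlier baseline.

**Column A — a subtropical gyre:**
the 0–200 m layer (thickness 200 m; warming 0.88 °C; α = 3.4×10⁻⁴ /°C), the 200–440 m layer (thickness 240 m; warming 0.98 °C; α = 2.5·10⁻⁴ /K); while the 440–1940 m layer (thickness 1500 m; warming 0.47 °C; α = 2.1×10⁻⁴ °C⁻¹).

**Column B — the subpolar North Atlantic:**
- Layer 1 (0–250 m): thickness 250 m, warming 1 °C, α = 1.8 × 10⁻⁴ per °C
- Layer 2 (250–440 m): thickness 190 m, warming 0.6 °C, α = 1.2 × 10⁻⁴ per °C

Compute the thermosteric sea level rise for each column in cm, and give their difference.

A: 27 cm; B: 5.9 cm; difference 21 cm

A 3.4×10⁻⁴ × 0.88 × 200 = 0.05984 m
A 200–440 m: 2.5×10⁻⁴ × 0.98 × 240 = 0.05880 m
A Layer 3: 0.47 × 2.1×10⁻⁴ × 1500 = 0.14805 m
A total: 0.26669 m
B 0–250 m: 1.8×10⁻⁴ × 1 × 250 = 0.04500 m
B Layer 2: 190 × 1.2×10⁻⁴ × 0.6 = 0.01368 m
B total: 0.05868 m
Difference: 0.26669 − 0.05868 = 0.20801 m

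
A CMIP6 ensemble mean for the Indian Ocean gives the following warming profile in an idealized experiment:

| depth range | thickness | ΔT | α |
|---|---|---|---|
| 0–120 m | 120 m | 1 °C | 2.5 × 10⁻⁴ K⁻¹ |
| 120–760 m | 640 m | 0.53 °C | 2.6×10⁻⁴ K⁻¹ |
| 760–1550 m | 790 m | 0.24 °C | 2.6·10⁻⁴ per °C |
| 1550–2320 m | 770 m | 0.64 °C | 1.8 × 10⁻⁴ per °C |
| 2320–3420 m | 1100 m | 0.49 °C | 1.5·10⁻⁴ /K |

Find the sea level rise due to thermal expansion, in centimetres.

2.5×10⁻⁴ × 120 × 1 = 0.03000 m
0.53 × 640 × 2.6×10⁻⁴ = 0.088192 m
760–1550 m: 790 × 0.24 × 2.6×10⁻⁴ = 0.049296 m
Layer 4: 770 × 0.64 × 1.8×10⁻⁴ = 0.088704 m
1100 × 1.5×10⁻⁴ × 0.49 = 0.08085 m
Δh = 0.03000 + 0.088192 + 0.049296 + 0.088704 + 0.08085 = 0.337042 m ≈ 34 cm

34 cm of thermosteric rise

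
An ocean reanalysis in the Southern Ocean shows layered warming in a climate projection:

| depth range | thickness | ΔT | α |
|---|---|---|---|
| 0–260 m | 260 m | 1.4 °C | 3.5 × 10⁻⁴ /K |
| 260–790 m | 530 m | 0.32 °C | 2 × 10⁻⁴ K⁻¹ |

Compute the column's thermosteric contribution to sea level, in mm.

Δh = 161 mm

260 × 1.4 × 3.5×10⁻⁴ = 0.12740 m
Layer 2: 0.32 × 530 × 2×10⁻⁴ = 0.03392 m
Δh = 0.12740 + 0.03392 = 0.16132 m ≈ 161 mm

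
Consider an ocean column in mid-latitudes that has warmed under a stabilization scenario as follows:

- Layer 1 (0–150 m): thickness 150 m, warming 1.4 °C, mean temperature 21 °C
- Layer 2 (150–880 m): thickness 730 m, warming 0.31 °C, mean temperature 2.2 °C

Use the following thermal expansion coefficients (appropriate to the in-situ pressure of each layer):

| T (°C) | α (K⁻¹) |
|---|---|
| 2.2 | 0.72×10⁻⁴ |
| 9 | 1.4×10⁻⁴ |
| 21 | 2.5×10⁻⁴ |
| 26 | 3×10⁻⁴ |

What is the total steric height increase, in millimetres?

Layer 1 at 21 °C → α = 2.5×10⁻⁴ K⁻¹
Layer 2 at 2.2 °C → α = 0.72×10⁻⁴ K⁻¹
0–150 m: 1.4 × 150 × 2.5×10⁻⁴ = 0.05250 m
0.72×10⁻⁴ × 0.31 × 730 = 0.0162936 m
Δh = 0.05250 + 0.0162936 = 0.0687936 m ≈ 69 mm

Δh = 69 mm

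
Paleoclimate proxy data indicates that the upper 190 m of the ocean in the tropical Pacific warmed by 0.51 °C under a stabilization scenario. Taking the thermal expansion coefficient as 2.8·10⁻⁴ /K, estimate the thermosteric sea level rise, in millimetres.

Δh = αΔT·H = 2.8×10⁻⁴ × 0.51 × 190 = 0.027132 m

27.1 mm of thermosteric rise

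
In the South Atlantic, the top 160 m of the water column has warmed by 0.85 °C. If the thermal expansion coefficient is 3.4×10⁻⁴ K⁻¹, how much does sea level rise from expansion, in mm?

Δh = 46.2 mm

Δh = αΔT·H = 3.4×10⁻⁴ × 0.85 × 160 = 0.04624 m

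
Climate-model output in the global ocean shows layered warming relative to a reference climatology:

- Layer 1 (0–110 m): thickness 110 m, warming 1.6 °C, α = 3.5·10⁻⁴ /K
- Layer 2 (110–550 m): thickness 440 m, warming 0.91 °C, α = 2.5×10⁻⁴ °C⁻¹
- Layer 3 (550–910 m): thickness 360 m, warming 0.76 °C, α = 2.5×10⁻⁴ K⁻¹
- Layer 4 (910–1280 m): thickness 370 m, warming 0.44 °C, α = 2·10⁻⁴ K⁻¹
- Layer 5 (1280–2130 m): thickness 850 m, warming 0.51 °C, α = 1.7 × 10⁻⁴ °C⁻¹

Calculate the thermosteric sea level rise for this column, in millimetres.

Δh ≈ 336 mm

1.6 × 3.5×10⁻⁴ × 110 = 0.06160 m
Layer 2: 0.91 × 2.5×10⁻⁴ × 440 = 0.10010 m
2.5×10⁻⁴ × 0.76 × 360 = 0.06840 m
Layer 4: 2×10⁻⁴ × 0.44 × 370 = 0.03256 m
1280–2130 m: 1.7×10⁻⁴ × 850 × 0.51 = 0.073695 m
Δh = 0.06160 + 0.10010 + 0.06840 + 0.03256 + 0.073695 = 0.336355 m ≈ 336 mm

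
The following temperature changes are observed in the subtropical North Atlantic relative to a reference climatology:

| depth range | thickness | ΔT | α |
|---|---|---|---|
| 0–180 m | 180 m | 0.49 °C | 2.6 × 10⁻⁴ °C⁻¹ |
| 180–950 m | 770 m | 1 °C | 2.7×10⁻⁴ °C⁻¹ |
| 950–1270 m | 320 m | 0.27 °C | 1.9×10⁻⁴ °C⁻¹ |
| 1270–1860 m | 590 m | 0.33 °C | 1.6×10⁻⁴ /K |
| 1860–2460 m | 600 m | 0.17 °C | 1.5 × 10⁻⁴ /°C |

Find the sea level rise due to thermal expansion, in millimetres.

2.6×10⁻⁴ × 0.49 × 180 = 0.022932 m
2.7×10⁻⁴ × 1 × 770 = 0.20790 m
0.27 × 320 × 1.9×10⁻⁴ = 0.016416 m
0.33 × 590 × 1.6×10⁻⁴ = 0.031152 m
0.17 × 600 × 1.5×10⁻⁴ = 0.01530 m
Δh = 0.022932 + 0.20790 + 0.016416 + 0.031152 + 0.01530 = 0.29370 m ≈ 290 mm

Δh ≈ 290 mm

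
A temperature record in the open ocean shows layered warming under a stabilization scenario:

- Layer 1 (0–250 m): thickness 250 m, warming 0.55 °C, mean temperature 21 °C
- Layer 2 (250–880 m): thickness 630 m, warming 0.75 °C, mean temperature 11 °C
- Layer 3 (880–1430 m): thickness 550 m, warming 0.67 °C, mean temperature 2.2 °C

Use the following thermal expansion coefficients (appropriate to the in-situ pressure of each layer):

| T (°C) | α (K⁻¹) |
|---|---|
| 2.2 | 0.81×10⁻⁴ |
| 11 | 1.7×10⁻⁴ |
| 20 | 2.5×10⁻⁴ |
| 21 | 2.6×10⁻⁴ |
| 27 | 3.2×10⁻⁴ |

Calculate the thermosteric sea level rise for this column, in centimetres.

Layer 1 at 21 °C → α = 2.6×10⁻⁴ K⁻¹
Layer 2 at 11 °C → α = 1.7×10⁻⁴ K⁻¹
Layer 3 at 2.2 °C → α = 0.81×10⁻⁴ K⁻¹
0–250 m: 0.55 × 250 × 2.6×10⁻⁴ = 0.03575 m
1.7×10⁻⁴ × 630 × 0.75 = 0.080325 m
550 × 0.67 × 0.81×10⁻⁴ = 0.0298485 m
Δh = 0.03575 + 0.080325 + 0.0298485 = 0.1459235 m ≈ 14.6 cm

14.6 cm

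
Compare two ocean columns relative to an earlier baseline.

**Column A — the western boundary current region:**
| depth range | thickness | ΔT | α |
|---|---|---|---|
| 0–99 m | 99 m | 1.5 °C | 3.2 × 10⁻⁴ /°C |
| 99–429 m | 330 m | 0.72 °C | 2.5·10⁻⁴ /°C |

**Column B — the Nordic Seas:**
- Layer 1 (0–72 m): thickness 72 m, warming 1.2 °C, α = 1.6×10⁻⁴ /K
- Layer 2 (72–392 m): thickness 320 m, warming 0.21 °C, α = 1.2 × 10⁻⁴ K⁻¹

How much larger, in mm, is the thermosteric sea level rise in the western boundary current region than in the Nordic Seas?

A 0–99 m: 1.5 × 3.2×10⁻⁴ × 99 = 0.04752 m
A 2.5×10⁻⁴ × 0.72 × 330 = 0.05940 m
A total: 0.10692 m
B 1.2 × 1.6×10⁻⁴ × 72 = 0.013824 m
B 320 × 1.2×10⁻⁴ × 0.21 = 0.008064 m
B total: 0.021888 m
Difference: 0.10692 − 0.021888 = 0.085032 m

85 mm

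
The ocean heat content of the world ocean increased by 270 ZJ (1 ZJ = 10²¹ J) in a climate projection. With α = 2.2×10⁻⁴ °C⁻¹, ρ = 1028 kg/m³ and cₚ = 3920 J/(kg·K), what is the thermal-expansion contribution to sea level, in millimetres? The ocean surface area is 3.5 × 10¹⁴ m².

Per unit area: Q = 270×10²¹ / (3.5×10¹⁴) ≈ 7.714×10⁸ J/m²
Δh = αQ/(ρcₚ) = 2.2×10⁻⁴ × 7.714×10⁸ / (1028 × 3920) ≈ 0.042114 m

Δh = 42 mm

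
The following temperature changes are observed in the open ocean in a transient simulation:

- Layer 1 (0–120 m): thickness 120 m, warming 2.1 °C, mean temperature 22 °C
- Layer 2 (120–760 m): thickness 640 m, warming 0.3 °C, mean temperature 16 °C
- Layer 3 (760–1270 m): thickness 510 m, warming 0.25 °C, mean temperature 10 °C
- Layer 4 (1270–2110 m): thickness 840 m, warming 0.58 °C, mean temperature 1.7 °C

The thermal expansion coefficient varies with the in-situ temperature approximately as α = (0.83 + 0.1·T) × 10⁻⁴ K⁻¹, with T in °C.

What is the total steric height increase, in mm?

Layer 1: α = (0.83 + 0.1×22)×10⁻⁴ = 3.03×10⁻⁴ K⁻¹
Layer 2: α = (0.83 + 0.1×16)×10⁻⁴ = 2.43×10⁻⁴ K⁻¹
Layer 3: α = (0.83 + 0.1×10)×10⁻⁴ = 1.83×10⁻⁴ K⁻¹
Layer 4: α = (0.83 + 0.1×1.7)×10⁻⁴ = 1×10⁻⁴ K⁻¹
0–120 m: 3.03×10⁻⁴ × 2.1 × 120 = 0.076356 m
2.43×10⁻⁴ × 0.3 × 640 = 0.046656 m
0.25 × 510 × 1.83×10⁻⁴ = 0.0233325 m
1270–2110 m: 0.58 × 1×10⁻⁴ × 840 = 0.04872 m
Δh = 0.076356 + 0.046656 + 0.0233325 + 0.04872 = 0.1950645 m ≈ 195 mm

195 mm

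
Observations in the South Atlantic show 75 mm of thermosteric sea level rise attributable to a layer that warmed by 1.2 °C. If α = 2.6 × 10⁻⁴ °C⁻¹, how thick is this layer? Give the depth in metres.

H ≈ 240 m

H = Δh/(αΔT) = 0.075 / (2.6×10⁻⁴ × 1.2) ≈ 240.4 m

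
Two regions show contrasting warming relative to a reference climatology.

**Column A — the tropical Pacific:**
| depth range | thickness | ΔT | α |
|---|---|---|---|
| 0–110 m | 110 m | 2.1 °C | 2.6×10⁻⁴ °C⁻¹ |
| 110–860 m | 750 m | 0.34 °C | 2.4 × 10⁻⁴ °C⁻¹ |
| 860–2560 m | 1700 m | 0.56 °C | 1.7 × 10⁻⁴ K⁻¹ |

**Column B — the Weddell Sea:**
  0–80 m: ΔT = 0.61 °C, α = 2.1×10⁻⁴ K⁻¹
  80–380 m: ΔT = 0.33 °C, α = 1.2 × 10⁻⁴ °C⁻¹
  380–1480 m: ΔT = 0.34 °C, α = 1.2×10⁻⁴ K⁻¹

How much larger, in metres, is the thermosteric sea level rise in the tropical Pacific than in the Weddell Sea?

A Layer 1: 110 × 2.6×10⁻⁴ × 2.1 = 0.06006 m
A 750 × 0.34 × 2.4×10⁻⁴ = 0.06120 m
A 860–2560 m: 0.56 × 1700 × 1.7×10⁻⁴ = 0.16184 m
A total: 0.28310 m
B 0–80 m: 80 × 2.1×10⁻⁴ × 0.61 = 0.010248 m
B 80–380 m: 300 × 0.33 × 1.2×10⁻⁴ = 0.01188 m
B Layer 3: 1.2×10⁻⁴ × 1100 × 0.34 = 0.04488 m
B total: 0.067008 m
Difference: 0.28310 − 0.067008 = 0.216092 m

0.22 m larger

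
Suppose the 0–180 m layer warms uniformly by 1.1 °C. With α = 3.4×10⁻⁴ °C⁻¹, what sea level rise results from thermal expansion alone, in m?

Δh = αΔT·H = 3.4×10⁻⁴ × 1.1 × 180 = 0.06732 m

Δh = 0.067 m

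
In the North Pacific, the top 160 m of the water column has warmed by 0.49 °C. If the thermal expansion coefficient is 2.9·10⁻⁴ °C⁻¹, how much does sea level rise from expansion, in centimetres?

Δh = 2.3 cm

Δh = αΔT·H = 2.9×10⁻⁴ × 0.49 × 160 = 0.022736 m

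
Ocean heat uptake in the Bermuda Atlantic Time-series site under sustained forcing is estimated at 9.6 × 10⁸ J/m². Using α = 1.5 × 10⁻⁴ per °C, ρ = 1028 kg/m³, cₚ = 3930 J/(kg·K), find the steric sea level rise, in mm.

Δh = αQ/(ρcₚ) = 1.5×10⁻⁴ × 9.6×10⁸ / (1028 × 3930) ≈ 0.035643 m

Δh = 35.6 mm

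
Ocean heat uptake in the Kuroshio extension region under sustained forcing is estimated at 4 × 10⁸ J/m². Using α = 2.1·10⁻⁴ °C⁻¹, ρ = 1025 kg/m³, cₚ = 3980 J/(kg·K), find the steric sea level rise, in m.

Δh = αQ/(ρcₚ) = 2.1×10⁻⁴ × 4×10⁸ / (1025 × 3980) ≈ 0.020591 m

0.0206 m of thermosteric rise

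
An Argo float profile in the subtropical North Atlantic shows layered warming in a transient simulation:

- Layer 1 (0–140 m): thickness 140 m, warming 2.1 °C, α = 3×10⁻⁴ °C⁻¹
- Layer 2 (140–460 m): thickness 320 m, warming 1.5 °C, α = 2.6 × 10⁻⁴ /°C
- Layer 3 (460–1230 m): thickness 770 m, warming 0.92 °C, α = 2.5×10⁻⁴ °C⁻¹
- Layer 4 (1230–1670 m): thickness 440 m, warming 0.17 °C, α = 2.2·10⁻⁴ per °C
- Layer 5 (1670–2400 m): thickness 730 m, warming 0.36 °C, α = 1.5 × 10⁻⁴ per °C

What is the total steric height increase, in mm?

446 mm of thermosteric rise

Layer 1: 140 × 3×10⁻⁴ × 2.1 = 0.08820 m
320 × 1.5 × 2.6×10⁻⁴ = 0.12480 m
460–1230 m: 2.5×10⁻⁴ × 0.92 × 770 = 0.17710 m
1230–1670 m: 0.17 × 2.2×10⁻⁴ × 440 = 0.016456 m
Layer 5: 0.36 × 1.5×10⁻⁴ × 730 = 0.03942 m
Δh = 0.08820 + 0.12480 + 0.17710 + 0.016456 + 0.03942 = 0.445976 m ≈ 446 mm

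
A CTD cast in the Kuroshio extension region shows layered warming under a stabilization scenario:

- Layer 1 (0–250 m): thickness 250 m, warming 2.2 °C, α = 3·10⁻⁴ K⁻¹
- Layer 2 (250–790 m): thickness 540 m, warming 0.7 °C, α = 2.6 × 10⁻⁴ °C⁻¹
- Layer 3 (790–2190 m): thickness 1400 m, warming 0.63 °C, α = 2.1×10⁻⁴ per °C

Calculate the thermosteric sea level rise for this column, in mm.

Layer 1: 2.2 × 250 × 3×10⁻⁴ = 0.16500 m
Layer 2: 0.7 × 540 × 2.6×10⁻⁴ = 0.09828 m
790–2190 m: 2.1×10⁻⁴ × 0.63 × 1400 = 0.18522 m
Δh = 0.16500 + 0.09828 + 0.18522 = 0.44850 m

449 mm of thermosteric rise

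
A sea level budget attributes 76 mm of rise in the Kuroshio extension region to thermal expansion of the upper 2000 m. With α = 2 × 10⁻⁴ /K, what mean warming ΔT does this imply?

ΔT = Δh/(αH) = 0.076 / (2×10⁻⁴ × 2000) = 0.1900 °C

about 0.190 °C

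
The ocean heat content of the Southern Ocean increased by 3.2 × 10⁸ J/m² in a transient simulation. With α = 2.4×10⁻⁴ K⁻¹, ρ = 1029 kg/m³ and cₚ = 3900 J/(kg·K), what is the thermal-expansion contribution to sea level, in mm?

19.1 mm

Δh = αQ/(ρcₚ) = 2.4×10⁻⁴ × 3.2×10⁸ / (1029 × 3900) ≈ 0.019137 m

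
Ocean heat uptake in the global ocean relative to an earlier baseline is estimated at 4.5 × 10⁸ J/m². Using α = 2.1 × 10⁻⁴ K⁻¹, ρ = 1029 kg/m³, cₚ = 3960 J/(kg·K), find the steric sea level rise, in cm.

Δh = αQ/(ρcₚ) = 2.1×10⁻⁴ × 4.5×10⁸ / (1029 × 3960) ≈ 0.023191 m

2.3 cm of thermosteric rise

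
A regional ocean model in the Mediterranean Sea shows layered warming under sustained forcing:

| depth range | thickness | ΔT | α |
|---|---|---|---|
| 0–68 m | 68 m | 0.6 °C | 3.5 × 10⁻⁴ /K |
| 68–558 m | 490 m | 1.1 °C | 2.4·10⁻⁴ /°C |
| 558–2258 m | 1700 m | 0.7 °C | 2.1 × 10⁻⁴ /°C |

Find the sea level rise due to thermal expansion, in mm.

Δh = 390 mm

3.5×10⁻⁴ × 68 × 0.6 = 0.01428 m
2.4×10⁻⁴ × 490 × 1.1 = 0.12936 m
0.7 × 2.1×10⁻⁴ × 1700 = 0.24990 m
Δh = 0.01428 + 0.12936 + 0.24990 = 0.39354 m ≈ 390 mm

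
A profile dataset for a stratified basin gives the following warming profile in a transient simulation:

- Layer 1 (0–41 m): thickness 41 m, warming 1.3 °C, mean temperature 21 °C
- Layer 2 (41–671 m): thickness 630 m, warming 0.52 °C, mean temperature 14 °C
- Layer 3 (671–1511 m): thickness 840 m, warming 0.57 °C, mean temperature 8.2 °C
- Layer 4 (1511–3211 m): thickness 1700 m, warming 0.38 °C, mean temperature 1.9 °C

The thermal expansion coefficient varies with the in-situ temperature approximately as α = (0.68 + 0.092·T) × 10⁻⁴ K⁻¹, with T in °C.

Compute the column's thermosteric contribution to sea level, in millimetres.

Layer 1: α = (0.68 + 0.092×21)×10⁻⁴ = 2.612×10⁻⁴ K⁻¹
Layer 2: α = (0.68 + 0.092×14)×10⁻⁴ = 1.968×10⁻⁴ K⁻¹
Layer 3: α = (0.68 + 0.092×8.2)×10⁻⁴ = 1.4344×10⁻⁴ K⁻¹
Layer 4: α = (0.68 + 0.092×1.9)×10⁻⁴ = 0.8548×10⁻⁴ K⁻¹
0–41 m: 41 × 2.612×10⁻⁴ × 1.3 = 0.01392196 m
Layer 2: 1.968×10⁻⁴ × 630 × 0.52 = 0.06447168 m
1.4344×10⁻⁴ × 0.57 × 840 = 0.068679072 m
Layer 4: 0.8548×10⁻⁴ × 1700 × 0.38 = 0.05522008 m
Δh = 0.01392196 + 0.06447168 + 0.068679072 + 0.05522008 = 0.202292792 m ≈ 200 mm

about 200 mm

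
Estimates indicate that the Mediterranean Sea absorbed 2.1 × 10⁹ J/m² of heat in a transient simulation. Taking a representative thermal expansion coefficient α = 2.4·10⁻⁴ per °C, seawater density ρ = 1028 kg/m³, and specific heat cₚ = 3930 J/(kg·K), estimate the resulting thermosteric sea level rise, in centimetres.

Δh = αQ/(ρcₚ) = 2.4×10⁻⁴ × 2.1×10⁹ / (1028 × 3930) ≈ 0.12475 m

about 12 cm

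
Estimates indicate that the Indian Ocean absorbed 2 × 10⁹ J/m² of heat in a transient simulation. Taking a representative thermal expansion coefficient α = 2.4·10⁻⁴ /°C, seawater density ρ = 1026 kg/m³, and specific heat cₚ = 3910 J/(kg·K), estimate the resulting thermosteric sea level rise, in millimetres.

120 mm

Δh = αQ/(ρcₚ) = 2.4×10⁻⁴ × 2×10⁹ / (1026 × 3910) ≈ 0.11965 m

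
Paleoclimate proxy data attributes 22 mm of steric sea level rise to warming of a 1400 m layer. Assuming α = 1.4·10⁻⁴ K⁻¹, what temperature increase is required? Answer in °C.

ΔT = Δh/(αH) = 0.022 / (1.4×10⁻⁴ × 1400) ≈ 0.1122 °C

0.112 °C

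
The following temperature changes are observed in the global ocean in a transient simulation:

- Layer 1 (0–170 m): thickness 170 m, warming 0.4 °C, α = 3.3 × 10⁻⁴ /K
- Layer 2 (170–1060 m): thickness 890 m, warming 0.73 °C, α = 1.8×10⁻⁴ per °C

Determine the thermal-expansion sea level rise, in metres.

0.14 m

0–170 m: 170 × 0.4 × 3.3×10⁻⁴ = 0.02244 m
0.73 × 890 × 1.8×10⁻⁴ = 0.116946 m
Δh = 0.02244 + 0.116946 = 0.139386 m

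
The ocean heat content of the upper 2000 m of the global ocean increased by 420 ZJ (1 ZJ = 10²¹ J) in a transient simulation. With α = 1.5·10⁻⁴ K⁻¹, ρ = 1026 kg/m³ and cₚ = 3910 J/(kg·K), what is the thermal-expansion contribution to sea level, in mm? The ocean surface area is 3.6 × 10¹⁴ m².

Per unit area: Q = 420×10²¹ / (3.6×10¹⁴) ≈ 1.167×10⁹ J/m²
Δh = αQ/(ρcₚ) = 1.5×10⁻⁴ × 1.167×10⁹ / (1026 × 3910) ≈ 0.043635 m

43.6 mm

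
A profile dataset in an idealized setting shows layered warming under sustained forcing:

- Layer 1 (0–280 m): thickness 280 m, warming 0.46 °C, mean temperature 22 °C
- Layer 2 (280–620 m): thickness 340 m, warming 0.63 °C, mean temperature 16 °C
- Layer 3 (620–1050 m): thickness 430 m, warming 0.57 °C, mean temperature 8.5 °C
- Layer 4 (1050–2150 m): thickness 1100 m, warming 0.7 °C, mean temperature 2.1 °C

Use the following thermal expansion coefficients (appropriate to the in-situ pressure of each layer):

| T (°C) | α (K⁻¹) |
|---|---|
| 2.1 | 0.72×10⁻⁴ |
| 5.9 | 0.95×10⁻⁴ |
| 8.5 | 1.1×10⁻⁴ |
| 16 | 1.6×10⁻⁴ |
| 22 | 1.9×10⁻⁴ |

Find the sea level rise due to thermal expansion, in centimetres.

Layer 1 at 22 °C → α = 1.9×10⁻⁴ K⁻¹
Layer 2 at 16 °C → α = 1.6×10⁻⁴ K⁻¹
Layer 3 at 8.5 °C → α = 1.1×10⁻⁴ K⁻¹
Layer 4 at 2.1 °C → α = 0.72×10⁻⁴ K⁻¹
Layer 1: 0.46 × 1.9×10⁻⁴ × 280 = 0.024472 m
280–620 m: 0.63 × 1.6×10⁻⁴ × 340 = 0.034272 m
Layer 3: 0.57 × 430 × 1.1×10⁻⁴ = 0.026961 m
1050–2150 m: 0.72×10⁻⁴ × 1100 × 0.7 = 0.05544 m
Δh = 0.024472 + 0.034272 + 0.026961 + 0.05544 = 0.141145 m ≈ 14 cm

14 cm of thermosteric rise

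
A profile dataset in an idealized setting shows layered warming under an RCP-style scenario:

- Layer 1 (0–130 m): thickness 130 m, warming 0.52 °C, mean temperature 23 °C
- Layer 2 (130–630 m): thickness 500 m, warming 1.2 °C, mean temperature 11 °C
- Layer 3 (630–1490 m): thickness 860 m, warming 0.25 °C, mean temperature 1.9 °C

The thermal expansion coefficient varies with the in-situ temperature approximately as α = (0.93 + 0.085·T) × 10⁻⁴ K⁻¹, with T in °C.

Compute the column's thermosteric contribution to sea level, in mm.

Δh ≈ 155 mm

Layer 1: α = (0.93 + 0.085×23)×10⁻⁴ = 2.885×10⁻⁴ K⁻¹
Layer 2: α = (0.93 + 0.085×11)×10⁻⁴ = 1.865×10⁻⁴ K⁻¹
Layer 3: α = (0.93 + 0.085×1.9)×10⁻⁴ = 1.0915×10⁻⁴ K⁻¹
Layer 1: 2.885×10⁻⁴ × 0.52 × 130 = 0.0195026 m
130–630 m: 500 × 1.865×10⁻⁴ × 1.2 = 0.11190 m
Layer 3: 0.25 × 1.0915×10⁻⁴ × 860 = 0.02346725 m
Δh = 0.0195026 + 0.11190 + 0.02346725 = 0.15486985 m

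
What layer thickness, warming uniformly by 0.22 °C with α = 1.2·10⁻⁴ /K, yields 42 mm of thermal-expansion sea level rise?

1600 m

H = Δh/(αΔT) = 0.042 / (1.2×10⁻⁴ × 0.22) ≈ 1591 m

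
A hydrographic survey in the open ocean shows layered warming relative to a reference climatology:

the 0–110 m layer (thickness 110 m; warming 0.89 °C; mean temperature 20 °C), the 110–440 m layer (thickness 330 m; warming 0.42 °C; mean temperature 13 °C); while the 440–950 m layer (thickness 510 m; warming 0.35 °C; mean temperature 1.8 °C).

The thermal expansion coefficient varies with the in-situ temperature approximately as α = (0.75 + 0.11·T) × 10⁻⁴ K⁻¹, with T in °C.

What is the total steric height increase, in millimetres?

Layer 1: α = (0.75 + 0.11×20)×10⁻⁴ = 2.95×10⁻⁴ K⁻¹
Layer 2: α = (0.75 + 0.11×13)×10⁻⁴ = 2.18×10⁻⁴ K⁻¹
Layer 3: α = (0.75 + 0.11×1.8)×10⁻⁴ = 0.948×10⁻⁴ K⁻¹
0.89 × 110 × 2.95×10⁻⁴ = 0.0288805 m
Layer 2: 2.18×10⁻⁴ × 0.42 × 330 = 0.0302148 m
440–950 m: 0.35 × 0.948×10⁻⁴ × 510 = 0.0169218 m
Δh = 0.0288805 + 0.0302148 + 0.0169218 = 0.0760171 m

Δh = 76.0 mm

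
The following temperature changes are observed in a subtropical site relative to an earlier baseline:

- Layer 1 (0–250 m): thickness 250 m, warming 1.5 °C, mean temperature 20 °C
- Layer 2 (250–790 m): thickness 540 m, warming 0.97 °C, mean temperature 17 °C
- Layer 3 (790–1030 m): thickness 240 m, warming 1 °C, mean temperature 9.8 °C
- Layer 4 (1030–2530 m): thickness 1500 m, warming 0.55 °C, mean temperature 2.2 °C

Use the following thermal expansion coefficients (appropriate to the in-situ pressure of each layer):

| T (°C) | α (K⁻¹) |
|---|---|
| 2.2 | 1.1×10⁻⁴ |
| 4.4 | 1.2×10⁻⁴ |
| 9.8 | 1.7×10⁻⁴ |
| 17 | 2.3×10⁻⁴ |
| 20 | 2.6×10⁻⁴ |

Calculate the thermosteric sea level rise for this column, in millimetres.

350 mm

Layer 1 at 20 °C → α = 2.6×10⁻⁴ K⁻¹
Layer 2 at 17 °C → α = 2.3×10⁻⁴ K⁻¹
Layer 3 at 9.8 °C → α = 1.7×10⁻⁴ K⁻¹
Layer 4 at 2.2 °C → α = 1.1×10⁻⁴ K⁻¹
0–250 m: 1.5 × 2.6×10⁻⁴ × 250 = 0.09750 m
Layer 2: 540 × 2.3×10⁻⁴ × 0.97 = 0.120474 m
1.7×10⁻⁴ × 1 × 240 = 0.04080 m
1030–2530 m: 0.55 × 1.1×10⁻⁴ × 1500 = 0.09075 m
Δh = 0.09750 + 0.120474 + 0.04080 + 0.09075 = 0.349524 m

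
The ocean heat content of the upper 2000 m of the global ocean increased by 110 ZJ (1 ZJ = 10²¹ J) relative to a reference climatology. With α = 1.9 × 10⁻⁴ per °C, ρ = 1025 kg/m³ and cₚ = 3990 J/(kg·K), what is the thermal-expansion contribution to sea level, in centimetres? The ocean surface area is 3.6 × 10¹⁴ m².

1.42 cm of thermosteric rise

Per unit area: Q = 110×10²¹ / (3.6×10¹⁴) ≈ 3.056×10⁸ J/m²
Δh = αQ/(ρcₚ) = 1.9×10⁻⁴ × 3.056×10⁸ / (1025 × 3990) ≈ 0.014197 m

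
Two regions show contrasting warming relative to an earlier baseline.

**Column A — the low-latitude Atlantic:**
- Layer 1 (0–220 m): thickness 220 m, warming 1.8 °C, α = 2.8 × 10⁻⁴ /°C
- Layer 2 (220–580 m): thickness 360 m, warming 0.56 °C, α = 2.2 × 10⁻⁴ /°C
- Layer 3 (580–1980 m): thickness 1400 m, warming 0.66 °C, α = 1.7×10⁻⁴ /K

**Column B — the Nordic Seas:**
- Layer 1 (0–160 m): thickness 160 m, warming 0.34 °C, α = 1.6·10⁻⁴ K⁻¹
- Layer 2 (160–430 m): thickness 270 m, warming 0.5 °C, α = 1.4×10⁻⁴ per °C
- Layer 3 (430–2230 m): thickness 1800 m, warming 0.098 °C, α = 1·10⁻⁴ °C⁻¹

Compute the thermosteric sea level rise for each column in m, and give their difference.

Δh_A ≈ 0.31 m, Δh_B ≈ 0.045 m; difference ≈ 0.27 m

A 2.8×10⁻⁴ × 1.8 × 220 = 0.11088 m
A 220–580 m: 360 × 0.56 × 2.2×10⁻⁴ = 0.044352 m
A 0.66 × 1400 × 1.7×10⁻⁴ = 0.15708 m
A total: 0.312312 m
B 0–160 m: 160 × 0.34 × 1.6×10⁻⁴ = 0.008704 m
B Layer 2: 1.4×10⁻⁴ × 270 × 0.5 = 0.01890 m
B 0.098 × 1800 × 1×10⁻⁴ = 0.01764 m
B total: 0.045244 m
Difference: 0.312312 − 0.045244 = 0.267068 m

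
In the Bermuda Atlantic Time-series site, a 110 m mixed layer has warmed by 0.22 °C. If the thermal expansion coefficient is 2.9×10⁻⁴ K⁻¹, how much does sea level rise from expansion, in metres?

0.00702 m of thermosteric rise

Δh = αΔT·H = 2.9×10⁻⁴ × 0.22 × 110 = 0.007018 m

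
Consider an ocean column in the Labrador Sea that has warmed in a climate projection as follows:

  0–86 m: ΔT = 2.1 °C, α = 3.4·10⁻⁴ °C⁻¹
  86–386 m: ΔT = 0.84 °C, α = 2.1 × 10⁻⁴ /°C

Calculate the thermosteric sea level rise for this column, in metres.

Layer 1: 2.1 × 86 × 3.4×10⁻⁴ = 0.061404 m
2.1×10⁻⁴ × 300 × 0.84 = 0.05292 m
Δh = 0.061404 + 0.05292 = 0.114324 m ≈ 0.114 m

Δh = 0.114 m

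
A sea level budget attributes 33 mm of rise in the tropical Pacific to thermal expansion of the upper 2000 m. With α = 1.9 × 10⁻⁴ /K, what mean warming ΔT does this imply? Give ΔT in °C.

about 0.0868 °C

ΔT = Δh/(αH) = 0.033 / (1.9×10⁻⁴ × 2000) ≈ 0.08684 °C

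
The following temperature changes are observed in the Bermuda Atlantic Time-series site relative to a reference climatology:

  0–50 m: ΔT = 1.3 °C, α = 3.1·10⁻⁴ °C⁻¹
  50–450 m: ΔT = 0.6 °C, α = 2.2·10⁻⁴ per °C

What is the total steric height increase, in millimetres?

0–50 m: 1.3 × 50 × 3.1×10⁻⁴ = 0.02015 m
Layer 2: 0.6 × 2.2×10⁻⁴ × 400 = 0.05280 m
Δh = 0.02015 + 0.05280 = 0.07295 m

Δh ≈ 73.0 mm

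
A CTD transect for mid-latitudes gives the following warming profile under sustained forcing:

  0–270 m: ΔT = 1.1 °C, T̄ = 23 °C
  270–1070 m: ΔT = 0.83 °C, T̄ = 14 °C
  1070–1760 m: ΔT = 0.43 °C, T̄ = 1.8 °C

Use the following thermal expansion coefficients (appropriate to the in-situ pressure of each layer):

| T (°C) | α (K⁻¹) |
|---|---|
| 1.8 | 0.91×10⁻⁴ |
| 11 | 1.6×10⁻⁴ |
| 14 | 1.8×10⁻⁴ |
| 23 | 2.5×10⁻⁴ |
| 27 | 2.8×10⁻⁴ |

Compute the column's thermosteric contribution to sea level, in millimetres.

Δh ≈ 220 mm

Layer 1 at 23 °C → α = 2.5×10⁻⁴ K⁻¹
Layer 2 at 14 °C → α = 1.8×10⁻⁴ K⁻¹
Layer 3 at 1.8 °C → α = 0.91×10⁻⁴ K⁻¹
0–270 m: 1.1 × 270 × 2.5×10⁻⁴ = 0.07425 m
270–1070 m: 800 × 1.8×10⁻⁴ × 0.83 = 0.11952 m
690 × 0.43 × 0.91×10⁻⁴ = 0.0269997 m
Δh = 0.07425 + 0.11952 + 0.0269997 = 0.2207697 m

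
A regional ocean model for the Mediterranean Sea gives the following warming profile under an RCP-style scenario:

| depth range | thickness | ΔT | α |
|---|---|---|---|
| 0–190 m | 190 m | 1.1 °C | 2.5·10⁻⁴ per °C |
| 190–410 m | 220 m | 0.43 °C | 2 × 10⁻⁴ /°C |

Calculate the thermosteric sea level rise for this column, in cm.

190 × 2.5×10⁻⁴ × 1.1 = 0.05225 m
0.43 × 2×10⁻⁴ × 220 = 0.01892 m
Δh = 0.05225 + 0.01892 = 0.07117 m

7.1 cm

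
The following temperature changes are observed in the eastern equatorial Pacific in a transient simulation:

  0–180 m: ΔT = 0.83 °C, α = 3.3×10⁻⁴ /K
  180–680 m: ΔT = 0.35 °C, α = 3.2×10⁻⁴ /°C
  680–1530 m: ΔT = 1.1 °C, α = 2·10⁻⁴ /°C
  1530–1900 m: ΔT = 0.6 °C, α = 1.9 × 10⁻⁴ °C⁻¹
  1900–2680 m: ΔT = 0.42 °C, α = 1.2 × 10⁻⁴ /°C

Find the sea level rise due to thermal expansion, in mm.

Layer 1: 0.83 × 180 × 3.3×10⁻⁴ = 0.049302 m
180–680 m: 0.35 × 3.2×10⁻⁴ × 500 = 0.05600 m
2×10⁻⁴ × 1.1 × 850 = 0.18700 m
1530–1900 m: 0.6 × 1.9×10⁻⁴ × 370 = 0.04218 m
Layer 5: 780 × 0.42 × 1.2×10⁻⁴ = 0.039312 m
Δh = 0.049302 + 0.05600 + 0.18700 + 0.04218 + 0.039312 = 0.373794 m

374 mm of thermosteric rise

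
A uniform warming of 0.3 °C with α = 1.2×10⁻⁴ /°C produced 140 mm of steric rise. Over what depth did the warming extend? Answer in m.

H = Δh/(αΔT) = 0.14 / (1.2×10⁻⁴ × 0.3) ≈ 3889 m

3900 m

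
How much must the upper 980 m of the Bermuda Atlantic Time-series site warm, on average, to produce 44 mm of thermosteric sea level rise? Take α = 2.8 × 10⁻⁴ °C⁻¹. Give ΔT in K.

about 0.16 K

ΔT = Δh/(αH) = 0.044 / (2.8×10⁻⁴ × 980) ≈ 0.1603 K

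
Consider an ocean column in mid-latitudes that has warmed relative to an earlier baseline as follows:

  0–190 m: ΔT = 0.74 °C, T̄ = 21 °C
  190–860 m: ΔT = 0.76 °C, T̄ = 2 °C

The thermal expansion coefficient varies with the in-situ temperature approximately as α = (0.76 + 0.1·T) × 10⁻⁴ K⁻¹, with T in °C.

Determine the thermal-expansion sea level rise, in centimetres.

Δh = 8.91 cm

Layer 1: α = (0.76 + 0.1×21)×10⁻⁴ = 2.86×10⁻⁴ K⁻¹
Layer 2: α = (0.76 + 0.1×2)×10⁻⁴ = 0.96×10⁻⁴ K⁻¹
2.86×10⁻⁴ × 190 × 0.74 = 0.0402116 m
Layer 2: 670 × 0.96×10⁻⁴ × 0.76 = 0.0488832 m
Δh = 0.0402116 + 0.0488832 = 0.0890948 m ≈ 8.91 cm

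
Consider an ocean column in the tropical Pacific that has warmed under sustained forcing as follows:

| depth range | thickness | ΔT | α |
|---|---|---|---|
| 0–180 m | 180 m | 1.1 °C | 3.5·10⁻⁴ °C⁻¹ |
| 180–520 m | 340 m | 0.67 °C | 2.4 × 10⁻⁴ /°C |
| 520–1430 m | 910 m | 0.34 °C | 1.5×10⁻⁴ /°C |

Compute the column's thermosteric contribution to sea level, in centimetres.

17.0 cm

Layer 1: 3.5×10⁻⁴ × 180 × 1.1 = 0.06930 m
Layer 2: 2.4×10⁻⁴ × 340 × 0.67 = 0.054672 m
Layer 3: 910 × 0.34 × 1.5×10⁻⁴ = 0.04641 m
Δh = 0.06930 + 0.054672 + 0.04641 = 0.170382 m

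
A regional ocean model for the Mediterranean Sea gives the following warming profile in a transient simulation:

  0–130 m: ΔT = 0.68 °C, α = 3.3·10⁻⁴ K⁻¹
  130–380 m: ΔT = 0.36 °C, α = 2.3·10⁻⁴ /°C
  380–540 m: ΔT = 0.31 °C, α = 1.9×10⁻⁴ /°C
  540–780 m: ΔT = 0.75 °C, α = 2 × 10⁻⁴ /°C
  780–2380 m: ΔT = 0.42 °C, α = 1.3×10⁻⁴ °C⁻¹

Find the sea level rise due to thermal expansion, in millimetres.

about 183 mm

3.3×10⁻⁴ × 0.68 × 130 = 0.029172 m
0.36 × 2.3×10⁻⁴ × 250 = 0.02070 m
380–540 m: 0.31 × 1.9×10⁻⁴ × 160 = 0.009424 m
0.75 × 240 × 2×10⁻⁴ = 0.03600 m
1600 × 0.42 × 1.3×10⁻⁴ = 0.08736 m
Δh = 0.029172 + 0.02070 + 0.009424 + 0.03600 + 0.08736 = 0.182656 m ≈ 183 mm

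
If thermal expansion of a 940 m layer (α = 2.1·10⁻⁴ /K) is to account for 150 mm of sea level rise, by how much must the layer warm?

ΔT ≈ 0.760 °C

ΔT = Δh/(αH) = 0.15 / (2.1×10⁻⁴ × 940) ≈ 0.7599 °C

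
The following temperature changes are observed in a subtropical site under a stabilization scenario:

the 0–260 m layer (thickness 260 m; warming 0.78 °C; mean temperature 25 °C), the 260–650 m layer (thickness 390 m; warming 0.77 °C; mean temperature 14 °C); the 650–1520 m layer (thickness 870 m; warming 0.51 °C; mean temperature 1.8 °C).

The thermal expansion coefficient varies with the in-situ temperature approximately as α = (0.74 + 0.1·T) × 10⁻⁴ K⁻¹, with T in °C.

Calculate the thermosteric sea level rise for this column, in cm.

Δh ≈ 17.1 cm

Layer 1: α = (0.74 + 0.1×25)×10⁻⁴ = 3.24×10⁻⁴ K⁻¹
Layer 2: α = (0.74 + 0.1×14)×10⁻⁴ = 2.14×10⁻⁴ K⁻¹
Layer 3: α = (0.74 + 0.1×1.8)×10⁻⁴ = 0.92×10⁻⁴ K⁻¹
0–260 m: 3.24×10⁻⁴ × 260 × 0.78 = 0.0657072 m
260–650 m: 2.14×10⁻⁴ × 0.77 × 390 = 0.0642642 m
870 × 0.92×10⁻⁴ × 0.51 = 0.0408204 m
Δh = 0.0657072 + 0.0642642 + 0.0408204 = 0.1707918 m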